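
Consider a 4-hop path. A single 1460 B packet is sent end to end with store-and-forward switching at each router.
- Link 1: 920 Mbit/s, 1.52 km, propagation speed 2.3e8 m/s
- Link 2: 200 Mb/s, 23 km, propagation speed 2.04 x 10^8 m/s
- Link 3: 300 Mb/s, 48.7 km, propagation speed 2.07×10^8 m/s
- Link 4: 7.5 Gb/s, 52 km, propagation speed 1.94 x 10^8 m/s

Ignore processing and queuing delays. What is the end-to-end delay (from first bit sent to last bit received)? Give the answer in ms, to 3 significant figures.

L = 1460 × 8 = 11680 bits.
Transmission delays (L/R per hop): 0.0126957, 0.0584, 0.0389333, 0.00155733 ms; sum = 0.111586 ms.
Propagation delays (d/s per hop): 0.0066087, 0.112745, 0.235266, 0.268041 ms; sum = 0.622661 ms.
End-to-end = 0.734 ms.

0.734 ms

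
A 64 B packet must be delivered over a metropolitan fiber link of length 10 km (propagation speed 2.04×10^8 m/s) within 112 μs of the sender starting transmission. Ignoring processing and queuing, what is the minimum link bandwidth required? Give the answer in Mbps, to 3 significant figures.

L = 512 bits.
Propagation delay = 10000 / 204000000 = 49.0196 μs.
Transmission budget = 112 − 49.0196 = 62.9804 μs.
R ≥ L / t_tx = 512 bits / 6.29804e-05 s = 8.13 Mbps.

8.13 Mbps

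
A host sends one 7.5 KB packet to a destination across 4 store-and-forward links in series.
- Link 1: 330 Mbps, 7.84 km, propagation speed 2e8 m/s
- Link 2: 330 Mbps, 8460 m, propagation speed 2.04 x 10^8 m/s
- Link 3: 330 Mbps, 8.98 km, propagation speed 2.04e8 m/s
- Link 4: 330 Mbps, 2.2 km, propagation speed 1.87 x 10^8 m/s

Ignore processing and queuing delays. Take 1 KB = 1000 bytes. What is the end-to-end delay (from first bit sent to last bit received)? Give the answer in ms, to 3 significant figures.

0.864 ms

L = 60000 bits.
Transmission delay per hop = L/R = 60000/330000000 = 0.181818 ms; 4 hops → 0.727273 ms.
Propagation delays (d/s per hop): 0.0392, 0.0414706, 0.0440196, 0.0117647 ms; sum = 0.136455 ms.
End-to-end = 0.864 ms.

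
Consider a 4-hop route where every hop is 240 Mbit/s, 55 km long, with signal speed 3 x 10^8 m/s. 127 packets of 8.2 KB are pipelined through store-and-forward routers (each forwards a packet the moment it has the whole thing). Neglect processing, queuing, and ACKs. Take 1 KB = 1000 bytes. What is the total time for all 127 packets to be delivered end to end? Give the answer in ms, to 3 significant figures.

Per-hop transmission t_tx = L/R = 65600/240000000 = 0.273333 ms.
Per-hop propagation t_prop = 55000/300000000 = 0.183333 ms.
Pipeline fill: first packet needs 4·t_tx to clear all hops; remaining 126 packets each add one t_tx.
Total = (4+127-1)·t_tx + 4·t_prop = 130·0.273333 + 4·0.183333 = 36.3 ms.

36.3 ms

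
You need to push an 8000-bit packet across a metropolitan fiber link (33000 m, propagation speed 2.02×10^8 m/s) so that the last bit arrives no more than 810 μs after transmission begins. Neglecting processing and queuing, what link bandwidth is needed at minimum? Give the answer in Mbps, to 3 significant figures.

Propagation delay = 33000 / 202000000 = 163.366 μs.
Transmission budget = 810 − 163.366 = 646.634 μs.
R ≥ L / t_tx = 8000 bits / 0.000646634 s = 12.4 Mbps.

12.4 Mbps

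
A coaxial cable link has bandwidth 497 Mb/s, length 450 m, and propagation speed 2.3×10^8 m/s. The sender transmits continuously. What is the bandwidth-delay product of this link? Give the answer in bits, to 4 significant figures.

Propagation delay = 450 / 2.3e+08 = 1.95652e-06 s.
BDP = R × t_prop = 497000000 × 1.95652e-06 = 972.391 bits.

972.4 bits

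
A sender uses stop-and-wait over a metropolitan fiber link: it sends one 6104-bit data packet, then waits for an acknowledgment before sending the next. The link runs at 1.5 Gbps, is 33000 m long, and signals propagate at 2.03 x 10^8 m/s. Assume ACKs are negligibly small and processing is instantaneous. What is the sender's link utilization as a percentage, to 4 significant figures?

1.236 %

t_tx = L/R = 6104/1500000000 = 4.06933e-06 s.
t_prop = 33000/2.03e+08 = 0.000162562 s; RTT = 0.000325123 s.
Cycle = t_tx + RTT = 0.000329192 s.
Utilization = t_tx / cycle = 4.06933e-06/0.000329192 = 1.236 %.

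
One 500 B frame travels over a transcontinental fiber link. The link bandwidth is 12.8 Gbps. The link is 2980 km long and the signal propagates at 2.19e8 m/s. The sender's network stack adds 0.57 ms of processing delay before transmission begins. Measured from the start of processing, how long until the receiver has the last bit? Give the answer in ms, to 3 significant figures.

L = 500 × 8 = 4000 bits.
Transmission delay = L/R = 4000 / 12800000000 = 0.0003125 ms.
Propagation delay = d/s = 2980000 m / 219000000 m/s = 13.6073 ms.
Plus processing delay 0.57 ms = 0.57 ms.
Total = 14.2 ms.

14.2 ms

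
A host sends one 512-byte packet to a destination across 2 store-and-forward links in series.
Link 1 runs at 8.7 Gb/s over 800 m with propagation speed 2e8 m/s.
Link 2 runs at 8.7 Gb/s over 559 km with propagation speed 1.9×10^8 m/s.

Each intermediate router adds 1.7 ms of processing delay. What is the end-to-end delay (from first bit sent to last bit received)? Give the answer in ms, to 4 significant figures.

4.647 ms

L = 512 × 8 = 4096 bits.
Transmission delay per hop = L/R = 4096/8700000000 = 0.000470805 ms; 2 hops → 0.000941609 ms.
Propagation delays (d/s per hop): 0.004, 2.94211 ms; sum = 2.94611 ms.
Processing at 1 router(s): 1 × 1.7 ms = 1.7 ms.
End-to-end = 4.647 ms.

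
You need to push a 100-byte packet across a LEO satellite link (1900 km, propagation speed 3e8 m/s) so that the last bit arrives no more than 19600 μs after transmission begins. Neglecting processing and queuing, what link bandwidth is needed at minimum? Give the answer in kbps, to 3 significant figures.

L = 800 bits.
Propagation delay = 1900000 / 300000000 = 6333.33 μs.
Transmission budget = 19600 − 6333.33 = 13266.7 μs.
R ≥ L / t_tx = 800 bits / 0.0132667 s = 60.3 kbps.

60.3 kbps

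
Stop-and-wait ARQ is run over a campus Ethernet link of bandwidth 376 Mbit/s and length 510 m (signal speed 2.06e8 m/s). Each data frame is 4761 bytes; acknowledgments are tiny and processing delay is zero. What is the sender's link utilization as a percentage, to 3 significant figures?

95.3 %

t_tx = L/R = 38088/376000000 = 0.000101298 s.
t_prop = 510/206000000 = 2.47573e-06 s; RTT = 4.95146e-06 s.
Cycle = t_tx + RTT = 0.000106249 s.
Utilization = t_tx / cycle = 0.000101298/0.000106249 = 95.3 %.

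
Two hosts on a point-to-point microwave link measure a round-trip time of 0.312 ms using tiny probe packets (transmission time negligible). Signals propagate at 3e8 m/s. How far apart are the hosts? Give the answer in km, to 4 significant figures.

One-way propagation = RTT/2 = 0.156 ms.
d = s × t = 300000000 × 0.000156 = 46.80 km.

46.80 km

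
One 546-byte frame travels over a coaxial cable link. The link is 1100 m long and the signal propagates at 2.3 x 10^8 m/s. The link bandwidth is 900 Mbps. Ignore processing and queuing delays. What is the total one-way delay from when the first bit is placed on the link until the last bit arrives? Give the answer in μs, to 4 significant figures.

L = 546 × 8 = 4368 bits.
Transmission delay = L/R = 4368 / 900000000 = 4.85333 μs.
Propagation delay = d/s = 1100 m / 2.3e+08 m/s = 4.78261 μs.
Total = 9.636 μs.

9.636 μs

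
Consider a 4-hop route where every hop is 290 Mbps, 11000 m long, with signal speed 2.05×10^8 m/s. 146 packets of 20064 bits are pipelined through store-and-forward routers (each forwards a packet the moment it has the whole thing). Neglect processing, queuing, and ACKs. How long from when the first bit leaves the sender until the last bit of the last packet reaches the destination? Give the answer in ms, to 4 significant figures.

10.52 ms

Per-hop transmission t_tx = L/R = 20064/290000000 = 0.0691862 ms.
Per-hop propagation t_prop = 11000/2.05e+08 = 0.0536585 ms.
Pipeline fill: first packet needs 4·t_tx to clear all hops; remaining 145 packets each add one t_tx.
Total = (4+146-1)·t_tx + 4·t_prop = 149·0.0691862 + 4·0.0536585 = 10.52 ms.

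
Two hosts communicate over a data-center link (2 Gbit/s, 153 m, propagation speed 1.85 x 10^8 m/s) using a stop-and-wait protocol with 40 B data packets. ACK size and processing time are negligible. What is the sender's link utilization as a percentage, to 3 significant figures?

8.82 %

t_tx = L/R = 320/2000000000 = 1.6e-07 s.
t_prop = 153/185000000 = 8.27027e-07 s; RTT = 1.65405e-06 s.
Cycle = t_tx + RTT = 1.81405e-06 s.
Utilization = t_tx / cycle = 1.6e-07/1.81405e-06 = 8.82 %.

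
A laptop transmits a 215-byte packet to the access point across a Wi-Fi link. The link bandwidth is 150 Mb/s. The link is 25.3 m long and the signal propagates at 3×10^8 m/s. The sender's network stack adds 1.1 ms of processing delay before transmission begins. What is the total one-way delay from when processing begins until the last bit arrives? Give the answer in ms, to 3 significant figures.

L = 215 × 8 = 1720 bits.
Transmission delay = L/R = 1720 / 150000000 = 0.0114667 ms.
Propagation delay = d/s = 25.3 m / 300000000 m/s = 8.43333e-05 ms.
Plus processing delay 1.1 ms = 1.1 ms.
Total = 1.11 ms.

1.11 ms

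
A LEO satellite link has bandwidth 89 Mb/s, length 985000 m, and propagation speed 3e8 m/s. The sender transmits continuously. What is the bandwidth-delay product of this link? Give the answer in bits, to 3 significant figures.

Propagation delay = 985000 / 300000000 = 0.00328333 s.
BDP = R × t_prop = 89000000 × 0.00328333 = 292217 bits.

292000 bits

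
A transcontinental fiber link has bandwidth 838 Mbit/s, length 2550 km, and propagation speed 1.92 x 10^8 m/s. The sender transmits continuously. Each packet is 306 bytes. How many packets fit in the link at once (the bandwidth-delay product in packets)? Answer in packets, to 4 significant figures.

Propagation delay = 2550000 / 192000000 = 0.0132813 s.
BDP = R × t_prop = 838000000 × 0.0132813 = 11129700 bits.
In packets of 2448 bits: 4546 packets.

4546 packets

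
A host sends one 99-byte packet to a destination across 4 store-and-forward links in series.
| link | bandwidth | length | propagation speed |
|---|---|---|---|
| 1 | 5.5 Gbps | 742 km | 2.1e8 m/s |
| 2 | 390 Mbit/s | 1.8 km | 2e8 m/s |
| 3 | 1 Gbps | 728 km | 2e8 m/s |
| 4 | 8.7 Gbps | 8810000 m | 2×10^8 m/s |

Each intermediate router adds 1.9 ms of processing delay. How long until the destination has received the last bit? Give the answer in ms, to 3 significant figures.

56.9 ms

L = 99 × 8 = 792 bits.
Transmission delays (L/R per hop): 0.000144, 0.00203077, 0.000792, 9.10345e-05 ms; sum = 0.0030578 ms.
Propagation delays (d/s per hop): 3.53333, 0.009, 3.64, 44.05 ms; sum = 51.2323 ms.
Processing at 3 router(s): 3 × 1.9 ms = 5.7 ms.
End-to-end = 56.9 ms.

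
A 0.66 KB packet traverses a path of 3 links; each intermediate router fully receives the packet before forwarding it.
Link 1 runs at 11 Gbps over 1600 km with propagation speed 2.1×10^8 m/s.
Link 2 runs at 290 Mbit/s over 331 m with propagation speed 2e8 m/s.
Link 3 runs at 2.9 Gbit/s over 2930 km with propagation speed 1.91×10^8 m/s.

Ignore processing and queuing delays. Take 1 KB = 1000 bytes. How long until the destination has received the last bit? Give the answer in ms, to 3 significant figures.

L = 5280 bits.
Transmission delays (L/R per hop): 0.00048, 0.0182069, 0.00182069 ms; sum = 0.0205076 ms.
Propagation delays (d/s per hop): 7.61905, 0.001655, 15.3403 ms; sum = 22.961 ms.
End-to-end = 23.0 ms.

23.0 ms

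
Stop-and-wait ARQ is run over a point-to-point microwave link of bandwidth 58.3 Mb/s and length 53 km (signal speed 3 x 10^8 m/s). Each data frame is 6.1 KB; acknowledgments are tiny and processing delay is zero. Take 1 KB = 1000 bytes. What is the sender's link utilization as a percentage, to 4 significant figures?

70.32 %

t_tx = L/R = 48800/58300000 = 0.00083705 s.
t_prop = 53000/300000000 = 0.000176667 s; RTT = 0.000353333 s.
Cycle = t_tx + RTT = 0.00119038 s.
Utilization = t_tx / cycle = 0.00083705/0.00119038 = 70.32 %.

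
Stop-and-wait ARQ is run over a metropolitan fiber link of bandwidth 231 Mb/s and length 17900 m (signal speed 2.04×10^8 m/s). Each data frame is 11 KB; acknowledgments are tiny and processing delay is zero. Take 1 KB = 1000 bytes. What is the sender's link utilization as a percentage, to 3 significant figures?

t_tx = L/R = 88000/231000000 = 0.000380952 s.
t_prop = 17900/204000000 = 8.77451e-05 s; RTT = 0.00017549 s.
Cycle = t_tx + RTT = 0.000556443 s.
Utilization = t_tx / cycle = 0.000380952/0.000556443 = 68.5 %.

68.5 %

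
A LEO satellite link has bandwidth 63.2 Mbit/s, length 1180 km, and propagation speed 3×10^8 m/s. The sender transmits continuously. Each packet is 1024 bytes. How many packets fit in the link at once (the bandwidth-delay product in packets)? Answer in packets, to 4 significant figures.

Propagation delay = 1180000 / 300000000 = 0.00393333 s.
BDP = R × t_prop = 63200000 × 0.00393333 = 248587 bits.
In packets of 8192 bits: 30.35 packets.

30.35 packets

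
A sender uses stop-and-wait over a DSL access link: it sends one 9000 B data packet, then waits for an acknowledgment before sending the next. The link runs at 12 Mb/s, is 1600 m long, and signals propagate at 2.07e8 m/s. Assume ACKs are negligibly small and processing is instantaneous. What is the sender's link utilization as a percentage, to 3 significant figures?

t_tx = L/R = 72000/12000000 = 0.006 s.
t_prop = 1600/2.07e+08 = 7.72947e-06 s; RTT = 1.54589e-05 s.
Cycle = t_tx + RTT = 0.00601546 s.
Utilization = t_tx / cycle = 0.006/0.00601546 = 99.7 %.

99.7 %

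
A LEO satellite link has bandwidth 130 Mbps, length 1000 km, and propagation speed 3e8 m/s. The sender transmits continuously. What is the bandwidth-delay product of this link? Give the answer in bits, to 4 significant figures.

433300 bits

Propagation delay = 1000000 / 300000000 = 0.00333333 s.
BDP = R × t_prop = 130000000 × 0.00333333 = 433333 bits.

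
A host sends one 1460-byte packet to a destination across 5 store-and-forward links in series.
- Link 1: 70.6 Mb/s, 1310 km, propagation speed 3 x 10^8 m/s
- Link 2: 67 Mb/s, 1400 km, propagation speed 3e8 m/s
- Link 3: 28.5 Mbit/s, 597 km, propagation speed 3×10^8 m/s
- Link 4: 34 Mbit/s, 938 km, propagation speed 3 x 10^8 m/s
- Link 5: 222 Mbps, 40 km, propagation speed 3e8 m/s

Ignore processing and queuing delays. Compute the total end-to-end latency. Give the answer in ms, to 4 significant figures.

L = 1460 × 8 = 11680 bits.
Transmission delays (L/R per hop): 0.165439, 0.174328, 0.409825, 0.343529, 0.0526126 ms; sum = 1.14573 ms.
Propagation delays (d/s per hop): 4.36667, 4.66667, 1.99, 3.12667, 0.133333 ms; sum = 14.2833 ms.
End-to-end = 15.43 ms.

15.43 ms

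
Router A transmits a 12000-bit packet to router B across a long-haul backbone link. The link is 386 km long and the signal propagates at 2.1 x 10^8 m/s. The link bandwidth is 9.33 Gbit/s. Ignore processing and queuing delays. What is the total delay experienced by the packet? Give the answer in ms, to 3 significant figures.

Transmission delay = L/R = 12000 / 9330000000 = 0.00128617 ms.
Propagation delay = d/s = 386000 m / 210000000 m/s = 1.8381 ms.
Total = 1.84 ms.

1.84 ms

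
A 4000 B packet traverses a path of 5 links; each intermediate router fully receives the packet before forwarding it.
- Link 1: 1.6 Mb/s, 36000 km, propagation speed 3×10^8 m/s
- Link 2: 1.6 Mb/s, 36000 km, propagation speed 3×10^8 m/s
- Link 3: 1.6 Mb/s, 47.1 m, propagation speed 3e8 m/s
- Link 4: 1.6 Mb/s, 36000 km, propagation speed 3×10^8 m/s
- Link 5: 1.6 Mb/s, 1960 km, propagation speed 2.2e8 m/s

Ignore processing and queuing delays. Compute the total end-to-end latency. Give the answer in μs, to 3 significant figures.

L = 4000 × 8 = 32000 bits.
Transmission delay per hop = L/R = 32000/1600000 = 20000 μs; 5 hops → 100000 μs.
Propagation delays (d/s per hop): 120000, 120000, 0.157, 120000, 8909.09 μs; sum = 368909 μs.
End-to-end = 469000 μs.

469000 μs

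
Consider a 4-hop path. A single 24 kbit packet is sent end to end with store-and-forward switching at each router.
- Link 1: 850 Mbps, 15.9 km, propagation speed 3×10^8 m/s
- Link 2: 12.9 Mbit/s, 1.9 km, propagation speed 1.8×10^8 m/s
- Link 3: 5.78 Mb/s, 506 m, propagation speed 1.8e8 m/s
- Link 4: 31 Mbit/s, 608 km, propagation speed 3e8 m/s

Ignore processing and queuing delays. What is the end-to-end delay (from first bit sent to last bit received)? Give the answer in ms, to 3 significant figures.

8.91 ms

L = 24000 bits.
Transmission delays (L/R per hop): 0.0282353, 1.86047, 4.15225, 0.774194 ms; sum = 6.81514 ms.
Propagation delays (d/s per hop): 0.053, 0.0105556, 0.00281111, 2.02667 ms; sum = 2.09303 ms.
End-to-end = 8.91 ms.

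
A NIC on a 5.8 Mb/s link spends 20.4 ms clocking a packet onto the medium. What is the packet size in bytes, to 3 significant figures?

L = R × t_tx = 5800000 b/s × 0.0204 s = 118320 bits.
In bytes: 118320 / 8 = 14800 bytes.

14800 bytes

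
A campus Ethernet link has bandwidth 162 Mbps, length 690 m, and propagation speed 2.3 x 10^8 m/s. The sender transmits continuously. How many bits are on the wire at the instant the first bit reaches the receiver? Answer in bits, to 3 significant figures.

486 bits

Propagation delay = 690 / 2.3e+08 = 3e-06 s.
BDP = R × t_prop = 162000000 × 3e-06 = 486 bits.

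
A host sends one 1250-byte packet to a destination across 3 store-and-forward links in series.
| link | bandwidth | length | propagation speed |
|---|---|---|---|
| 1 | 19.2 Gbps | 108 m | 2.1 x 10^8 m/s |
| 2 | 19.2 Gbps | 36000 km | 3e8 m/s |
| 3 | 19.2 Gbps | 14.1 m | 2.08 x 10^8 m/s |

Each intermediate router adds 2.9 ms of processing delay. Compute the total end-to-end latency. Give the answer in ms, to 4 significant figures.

125.8 ms

L = 1250 × 8 = 10000 bits.
Transmission delay per hop = L/R = 10000/19200000000 = 0.000520833 ms; 3 hops → 0.0015625 ms.
Propagation delays (d/s per hop): 0.000514286, 120, 6.77885e-05 ms; sum = 120.001 ms.
Processing at 2 router(s): 2 × 2.9 ms = 5.8 ms.
End-to-end = 125.8 ms.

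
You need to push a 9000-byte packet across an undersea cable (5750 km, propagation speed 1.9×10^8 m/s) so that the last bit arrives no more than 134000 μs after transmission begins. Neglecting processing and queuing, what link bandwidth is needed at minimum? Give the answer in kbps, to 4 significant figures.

L = 72000 bits.
Propagation delay = 5750000 / 190000000 = 30263.2 μs.
Transmission budget = 134000 − 30263.2 = 103737 μs.
R ≥ L / t_tx = 72000 bits / 0.103737 s = 694.1 kbps.

694.1 kbps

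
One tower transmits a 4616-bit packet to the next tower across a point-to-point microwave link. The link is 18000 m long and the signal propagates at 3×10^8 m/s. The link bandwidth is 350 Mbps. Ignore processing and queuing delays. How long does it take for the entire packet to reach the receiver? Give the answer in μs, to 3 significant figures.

73.2 μs

Transmission delay = L/R = 4616 / 350000000 = 13.1886 μs.
Propagation delay = d/s = 18000 m / 300000000 m/s = 60 μs.
Total = 73.2 μs.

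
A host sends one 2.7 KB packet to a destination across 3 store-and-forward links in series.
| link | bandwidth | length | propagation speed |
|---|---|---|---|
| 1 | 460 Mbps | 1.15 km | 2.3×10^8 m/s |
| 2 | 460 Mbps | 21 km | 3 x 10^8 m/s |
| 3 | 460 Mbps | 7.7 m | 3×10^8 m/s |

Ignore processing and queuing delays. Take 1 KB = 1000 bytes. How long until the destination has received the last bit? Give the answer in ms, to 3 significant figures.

0.216 ms

L = 21600 bits.
Transmission delay per hop = L/R = 21600/460000000 = 0.0469565 ms; 3 hops → 0.14087 ms.
Propagation delays (d/s per hop): 0.005, 0.07, 2.56667e-05 ms; sum = 0.0750257 ms.
End-to-end = 0.216 ms.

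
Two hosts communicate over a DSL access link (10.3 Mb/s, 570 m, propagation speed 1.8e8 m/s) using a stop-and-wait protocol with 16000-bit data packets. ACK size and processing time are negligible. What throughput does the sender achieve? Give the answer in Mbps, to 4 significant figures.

10.26 Mbps

t_tx = L/R = 16000/10300000 = 0.0015534 s.
t_prop = 570/180000000 = 3.16667e-06 s; RTT = 6.33333e-06 s.
Cycle = t_tx + RTT = 0.00155973 s.
Throughput = L / cycle = 16000 / 0.00155973 = 10.26 Mbps.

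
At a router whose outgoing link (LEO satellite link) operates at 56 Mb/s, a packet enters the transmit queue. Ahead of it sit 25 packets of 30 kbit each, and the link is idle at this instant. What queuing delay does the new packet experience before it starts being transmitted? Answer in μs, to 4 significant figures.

Each queued packet: L/R = 30000/56000000 = 535.714 μs.
25 queued → 13392.9 μs.
Queuing delay = 13390 μs.

13390 μs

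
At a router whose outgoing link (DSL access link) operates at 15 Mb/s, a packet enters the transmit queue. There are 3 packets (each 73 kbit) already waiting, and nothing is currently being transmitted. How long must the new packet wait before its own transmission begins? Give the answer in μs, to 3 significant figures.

Each queued packet: L/R = 73000/15000000 = 4866.67 μs.
3 queued → 14600 μs.
Queuing delay = 14600 μs.

14600 μs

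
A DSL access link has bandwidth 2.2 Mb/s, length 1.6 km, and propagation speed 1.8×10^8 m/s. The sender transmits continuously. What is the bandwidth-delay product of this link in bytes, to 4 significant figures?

2.444 bytes

Propagation delay = 1600 / 180000000 = 8.88889e-06 s.
BDP = R × t_prop = 2200000 × 8.88889e-06 = 19.5556 bits.
In bytes: 19.5556/8 = 2.444 bytes.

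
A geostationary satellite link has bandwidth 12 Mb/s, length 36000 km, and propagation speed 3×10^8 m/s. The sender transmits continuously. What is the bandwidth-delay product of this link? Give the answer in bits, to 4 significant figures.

Propagation delay = 36000000 / 300000000 = 0.12 s.
BDP = R × t_prop = 12000000 × 0.12 = 1440000 bits.

1440000 bits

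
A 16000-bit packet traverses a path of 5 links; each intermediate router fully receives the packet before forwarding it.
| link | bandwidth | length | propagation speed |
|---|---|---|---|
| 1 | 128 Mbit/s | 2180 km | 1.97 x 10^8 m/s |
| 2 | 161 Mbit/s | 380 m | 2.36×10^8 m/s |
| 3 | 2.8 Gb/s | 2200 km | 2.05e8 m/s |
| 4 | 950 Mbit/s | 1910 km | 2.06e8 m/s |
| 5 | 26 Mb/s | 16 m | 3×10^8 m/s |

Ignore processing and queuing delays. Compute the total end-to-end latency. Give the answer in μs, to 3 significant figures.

31900 μs

Transmission delays (L/R per hop): 125, 99.3789, 5.71429, 16.8421, 615.385 μs; sum = 862.32 μs.
Propagation delays (d/s per hop): 11066, 1.61017, 10731.7, 9271.84, 0.0533333 μs; sum = 31071.2 μs.
End-to-end = 31900 μs.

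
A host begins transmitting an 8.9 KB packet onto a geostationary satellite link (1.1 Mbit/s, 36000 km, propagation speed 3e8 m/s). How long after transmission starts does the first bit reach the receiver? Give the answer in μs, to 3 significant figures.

First bit experiences only propagation delay: d/s = 36000000/300000000 = 120000 μs.

120000 μs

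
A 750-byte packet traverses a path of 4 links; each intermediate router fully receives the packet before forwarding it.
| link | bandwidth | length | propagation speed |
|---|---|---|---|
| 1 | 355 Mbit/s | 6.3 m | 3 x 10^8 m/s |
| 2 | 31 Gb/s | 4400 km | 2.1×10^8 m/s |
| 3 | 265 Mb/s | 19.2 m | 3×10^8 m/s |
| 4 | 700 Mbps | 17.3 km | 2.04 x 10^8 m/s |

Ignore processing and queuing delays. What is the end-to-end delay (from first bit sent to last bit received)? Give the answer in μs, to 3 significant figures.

21100 μs

L = 750 × 8 = 6000 bits.
Transmission delays (L/R per hop): 16.9014, 0.193548, 22.6415, 8.57143 μs; sum = 48.3079 μs.
Propagation delays (d/s per hop): 0.021, 20952.4, 0.064, 84.8039 μs; sum = 21037.3 μs.
End-to-end = 21100 μs.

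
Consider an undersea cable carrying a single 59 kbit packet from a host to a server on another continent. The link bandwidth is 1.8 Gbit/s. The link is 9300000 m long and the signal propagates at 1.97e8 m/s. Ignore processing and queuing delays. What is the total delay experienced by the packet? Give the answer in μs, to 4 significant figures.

47240 μs

L = 59000 bits.
Transmission delay = L/R = 59000 / 1800000000 = 32.7778 μs.
Propagation delay = d/s = 9300000 m / 197000000 m/s = 47208.1 μs.
Total = 47240 μs.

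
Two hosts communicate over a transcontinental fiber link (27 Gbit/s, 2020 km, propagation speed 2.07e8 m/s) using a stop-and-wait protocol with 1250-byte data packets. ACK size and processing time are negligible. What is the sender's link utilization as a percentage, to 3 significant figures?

t_tx = L/R = 10000/27000000000 = 3.7037e-07 s.
t_prop = 2020000/2.07e+08 = 0.00975845 s; RTT = 0.0195169 s.
Cycle = t_tx + RTT = 0.0195173 s.
Utilization = t_tx / cycle = 3.7037e-07/0.0195173 = 0.00190 %.

0.00190 %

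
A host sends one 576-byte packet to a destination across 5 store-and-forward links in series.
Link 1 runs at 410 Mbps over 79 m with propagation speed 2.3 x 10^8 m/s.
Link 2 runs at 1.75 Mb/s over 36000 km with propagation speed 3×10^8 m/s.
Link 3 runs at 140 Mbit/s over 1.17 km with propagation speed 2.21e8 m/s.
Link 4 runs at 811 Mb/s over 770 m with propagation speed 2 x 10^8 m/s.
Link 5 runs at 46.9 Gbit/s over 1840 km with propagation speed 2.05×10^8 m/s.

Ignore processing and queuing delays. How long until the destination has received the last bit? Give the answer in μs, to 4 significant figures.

L = 576 × 8 = 4608 bits.
Transmission delays (L/R per hop): 11.239, 2633.14, 32.9143, 5.68187, 0.0982516 μs; sum = 2683.08 μs.
Propagation delays (d/s per hop): 0.343478, 120000, 5.29412, 3.85, 8975.61 μs; sum = 128985 μs.
End-to-end = 131700 μs.

131700 μs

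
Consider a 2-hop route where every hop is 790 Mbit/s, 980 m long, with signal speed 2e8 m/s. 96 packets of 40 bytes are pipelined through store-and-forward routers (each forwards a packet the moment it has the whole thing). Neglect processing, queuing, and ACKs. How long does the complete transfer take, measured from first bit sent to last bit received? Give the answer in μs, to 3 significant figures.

49.1 μs

Per-hop transmission t_tx = L/R = 320/790000000 = 0.405063 μs.
Per-hop propagation t_prop = 980/200000000 = 4.9 μs.
Pipeline fill: first packet needs 2·t_tx to clear all hops; remaining 95 packets each add one t_tx.
Total = (2+96-1)·t_tx + 2·t_prop = 97·0.405063 + 2·4.9 = 49.1 μs.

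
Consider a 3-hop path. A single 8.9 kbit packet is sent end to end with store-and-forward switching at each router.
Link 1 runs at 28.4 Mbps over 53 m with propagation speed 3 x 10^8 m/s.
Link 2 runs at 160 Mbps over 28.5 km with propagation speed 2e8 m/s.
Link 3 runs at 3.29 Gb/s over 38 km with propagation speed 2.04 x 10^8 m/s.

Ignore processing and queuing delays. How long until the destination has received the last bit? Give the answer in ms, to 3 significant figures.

0.701 ms

L = 8900 bits.
Transmission delays (L/R per hop): 0.31338, 0.055625, 0.00270517 ms; sum = 0.37171 ms.
Propagation delays (d/s per hop): 0.000176667, 0.1425, 0.186275 ms; sum = 0.328951 ms.
End-to-end = 0.701 ms.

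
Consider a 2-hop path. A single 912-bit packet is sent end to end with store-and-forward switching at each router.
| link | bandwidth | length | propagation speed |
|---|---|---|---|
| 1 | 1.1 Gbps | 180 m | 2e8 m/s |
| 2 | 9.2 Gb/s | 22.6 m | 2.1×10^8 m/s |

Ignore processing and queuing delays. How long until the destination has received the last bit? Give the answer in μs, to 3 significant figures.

Transmission delays (L/R per hop): 0.829091, 0.0991304 μs; sum = 0.928221 μs.
Propagation delays (d/s per hop): 0.9, 0.107619 μs; sum = 1.00762 μs.
End-to-end = 1.94 μs.

1.94 μs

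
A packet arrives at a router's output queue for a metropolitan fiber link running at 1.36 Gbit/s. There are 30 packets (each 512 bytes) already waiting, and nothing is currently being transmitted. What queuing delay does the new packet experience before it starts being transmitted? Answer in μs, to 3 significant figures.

Each queued packet: L/R = 4096/1360000000 = 3.01176 μs.
30 queued → 90.3529 μs.
Queuing delay = 90.4 μs.

90.4 μs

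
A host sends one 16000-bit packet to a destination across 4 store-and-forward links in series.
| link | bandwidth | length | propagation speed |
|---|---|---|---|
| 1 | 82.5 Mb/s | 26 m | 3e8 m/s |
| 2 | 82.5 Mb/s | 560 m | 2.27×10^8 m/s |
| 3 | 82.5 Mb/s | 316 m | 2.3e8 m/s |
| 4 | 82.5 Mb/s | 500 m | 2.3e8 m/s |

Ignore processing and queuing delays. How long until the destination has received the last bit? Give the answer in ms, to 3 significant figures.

Transmission delay per hop = L/R = 16000/82500000 = 0.193939 ms; 4 hops → 0.775758 ms.
Propagation delays (d/s per hop): 8.66667e-05, 0.00246696, 0.00137391, 0.00217391 ms; sum = 0.00610145 ms.
End-to-end = 0.782 ms.

0.782 ms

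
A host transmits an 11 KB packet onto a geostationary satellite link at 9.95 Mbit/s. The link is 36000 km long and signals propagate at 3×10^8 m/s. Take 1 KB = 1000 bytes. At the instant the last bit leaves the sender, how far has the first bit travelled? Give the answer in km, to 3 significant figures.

t_tx = L/R = 88000/9950000 = 0.00884422 s.
Distance = s × t_tx = 300000000 × 0.00884422 = 2650 km.

2650 km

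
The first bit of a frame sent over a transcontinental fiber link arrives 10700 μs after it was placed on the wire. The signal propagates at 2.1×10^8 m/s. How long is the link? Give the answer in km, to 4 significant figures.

2247 km

d = s × t_prop = 210000000 × 0.0107 = 2247 km.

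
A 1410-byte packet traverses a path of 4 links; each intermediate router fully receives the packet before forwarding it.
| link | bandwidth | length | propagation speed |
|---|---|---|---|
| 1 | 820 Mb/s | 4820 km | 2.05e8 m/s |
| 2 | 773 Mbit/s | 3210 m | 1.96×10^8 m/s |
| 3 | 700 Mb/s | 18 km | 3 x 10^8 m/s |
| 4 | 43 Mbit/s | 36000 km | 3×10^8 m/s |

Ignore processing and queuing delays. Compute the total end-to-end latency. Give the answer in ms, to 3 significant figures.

144 ms

L = 1410 × 8 = 11280 bits.
Transmission delays (L/R per hop): 0.0137561, 0.0145925, 0.0161143, 0.262326 ms; sum = 0.306788 ms.
Propagation delays (d/s per hop): 23.5122, 0.0163776, 0.06, 120 ms; sum = 143.589 ms.
End-to-end = 144 ms.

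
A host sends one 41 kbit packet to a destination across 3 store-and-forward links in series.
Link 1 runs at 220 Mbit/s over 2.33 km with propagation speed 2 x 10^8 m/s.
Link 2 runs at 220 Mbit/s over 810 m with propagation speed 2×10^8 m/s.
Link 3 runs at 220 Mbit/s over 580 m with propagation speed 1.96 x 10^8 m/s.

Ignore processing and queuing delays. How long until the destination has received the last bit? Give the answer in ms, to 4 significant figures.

L = 41000 bits.
Transmission delay per hop = L/R = 41000/220000000 = 0.186364 ms; 3 hops → 0.559091 ms.
Propagation delays (d/s per hop): 0.01165, 0.00405, 0.00295918 ms; sum = 0.0186592 ms.
End-to-end = 0.5778 ms.

0.5778 ms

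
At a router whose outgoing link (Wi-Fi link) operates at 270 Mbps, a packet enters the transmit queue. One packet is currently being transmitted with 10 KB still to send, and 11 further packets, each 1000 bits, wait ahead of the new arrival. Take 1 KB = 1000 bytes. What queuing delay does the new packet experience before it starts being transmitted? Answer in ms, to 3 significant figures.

Each queued packet: L/R = 1000/270000000 = 0.0037037 ms.
11 queued → 0.0407407 ms.
Plus remaining 80000 bits of current packet: 0.296296 ms.
Queuing delay = 0.337 ms.

0.337 ms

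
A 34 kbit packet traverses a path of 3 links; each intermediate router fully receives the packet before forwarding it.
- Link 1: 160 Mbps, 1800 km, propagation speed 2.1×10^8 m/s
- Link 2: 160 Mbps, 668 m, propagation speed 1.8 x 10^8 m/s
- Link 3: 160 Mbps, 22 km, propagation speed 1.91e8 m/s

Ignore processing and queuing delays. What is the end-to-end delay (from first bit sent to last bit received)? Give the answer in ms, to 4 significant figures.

9.328 ms

L = 34000 bits.
Transmission delay per hop = L/R = 34000/160000000 = 0.2125 ms; 3 hops → 0.6375 ms.
Propagation delays (d/s per hop): 8.57143, 0.00371111, 0.115183 ms; sum = 8.69032 ms.
End-to-end = 9.328 ms.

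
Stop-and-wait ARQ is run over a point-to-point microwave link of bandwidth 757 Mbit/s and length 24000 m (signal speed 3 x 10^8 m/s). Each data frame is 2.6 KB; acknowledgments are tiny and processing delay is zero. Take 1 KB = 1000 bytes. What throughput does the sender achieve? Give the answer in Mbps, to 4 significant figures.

110.9 Mbps

t_tx = L/R = 20800/757000000 = 2.74769e-05 s.
t_prop = 24000/300000000 = 8e-05 s; RTT = 0.00016 s.
Cycle = t_tx + RTT = 0.000187477 s.
Throughput = L / cycle = 20800 / 0.000187477 = 110.9 Mbps.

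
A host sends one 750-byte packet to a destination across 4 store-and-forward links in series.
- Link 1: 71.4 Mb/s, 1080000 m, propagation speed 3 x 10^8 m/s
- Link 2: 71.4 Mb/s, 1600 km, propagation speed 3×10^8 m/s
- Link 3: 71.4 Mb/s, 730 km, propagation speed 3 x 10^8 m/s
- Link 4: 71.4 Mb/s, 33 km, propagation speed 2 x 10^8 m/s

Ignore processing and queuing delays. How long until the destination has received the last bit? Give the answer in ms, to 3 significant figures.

L = 750 × 8 = 6000 bits.
Transmission delay per hop = L/R = 6000/71400000 = 0.0840336 ms; 4 hops → 0.336134 ms.
Propagation delays (d/s per hop): 3.6, 5.33333, 2.43333, 0.165 ms; sum = 11.5317 ms.
End-to-end = 11.9 ms.

11.9 ms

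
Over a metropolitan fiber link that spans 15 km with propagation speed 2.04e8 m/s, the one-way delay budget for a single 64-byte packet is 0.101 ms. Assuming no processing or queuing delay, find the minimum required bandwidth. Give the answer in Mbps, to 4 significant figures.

18.64 Mbps

L = 512 bits.
Propagation delay = 15000 / 204000000 = 0.0735294 ms.
Transmission budget = 0.101 − 0.0735294 = 0.0274706 ms.
R ≥ L / t_tx = 512 bits / 2.74706e-05 s = 18.64 Mbps.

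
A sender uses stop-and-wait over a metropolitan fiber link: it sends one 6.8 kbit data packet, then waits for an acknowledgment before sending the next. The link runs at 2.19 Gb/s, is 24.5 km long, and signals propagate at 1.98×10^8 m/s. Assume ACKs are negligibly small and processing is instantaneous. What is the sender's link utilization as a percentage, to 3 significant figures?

t_tx = L/R = 6800/2190000000 = 3.10502e-06 s.
t_prop = 24500/198000000 = 0.000123737 s; RTT = 0.000247475 s.
Cycle = t_tx + RTT = 0.00025058 s.
Utilization = t_tx / cycle = 3.10502e-06/0.00025058 = 1.24 %.

1.24 %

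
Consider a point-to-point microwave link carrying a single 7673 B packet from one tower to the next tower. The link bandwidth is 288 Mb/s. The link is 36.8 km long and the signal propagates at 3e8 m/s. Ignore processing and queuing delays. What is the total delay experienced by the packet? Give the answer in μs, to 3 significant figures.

L = 7673 × 8 = 61384 bits.
Transmission delay = L/R = 61384 / 288000000 = 213.139 μs.
Propagation delay = d/s = 36800 m / 300000000 m/s = 122.667 μs.
Total = 336 μs.

336 μs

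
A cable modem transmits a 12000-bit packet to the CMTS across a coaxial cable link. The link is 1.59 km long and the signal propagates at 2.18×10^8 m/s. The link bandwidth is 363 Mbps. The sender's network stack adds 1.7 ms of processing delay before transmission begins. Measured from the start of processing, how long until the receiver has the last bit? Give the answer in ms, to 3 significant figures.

Transmission delay = L/R = 12000 / 363000000 = 0.0330579 ms.
Propagation delay = d/s = 1590 m / 2.18e+08 m/s = 0.00729358 ms.
Plus processing delay 1.7 ms = 1.7 ms.
Total = 1.74 ms.

1.74 ms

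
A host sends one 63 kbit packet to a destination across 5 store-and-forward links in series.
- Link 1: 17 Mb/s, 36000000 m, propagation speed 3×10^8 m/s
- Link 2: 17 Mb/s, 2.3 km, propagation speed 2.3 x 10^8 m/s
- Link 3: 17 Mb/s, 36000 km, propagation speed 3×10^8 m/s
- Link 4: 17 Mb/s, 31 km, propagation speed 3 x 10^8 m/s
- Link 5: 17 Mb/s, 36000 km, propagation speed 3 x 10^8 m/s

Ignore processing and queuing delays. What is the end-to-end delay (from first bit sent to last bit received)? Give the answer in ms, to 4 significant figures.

378.6 ms

L = 63000 bits.
Transmission delay per hop = L/R = 63000/17000000 = 3.70588 ms; 5 hops → 18.5294 ms.
Propagation delays (d/s per hop): 120, 0.01, 120, 0.103333, 120 ms; sum = 360.113 ms.
End-to-end = 378.6 ms.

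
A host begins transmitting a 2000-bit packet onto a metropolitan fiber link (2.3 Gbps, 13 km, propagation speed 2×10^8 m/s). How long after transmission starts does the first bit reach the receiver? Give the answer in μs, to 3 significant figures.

First bit experiences only propagation delay: d/s = 13000/200000000 = 65.0 μs.

65.0 μs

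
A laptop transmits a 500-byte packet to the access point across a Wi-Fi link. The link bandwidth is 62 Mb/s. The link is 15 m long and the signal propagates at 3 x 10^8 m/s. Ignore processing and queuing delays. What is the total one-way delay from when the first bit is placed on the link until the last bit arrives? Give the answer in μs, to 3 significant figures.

L = 500 × 8 = 4000 bits.
Transmission delay = L/R = 4000 / 62000000 = 64.5161 μs.
Propagation delay = d/s = 15 m / 300000000 m/s = 0.05 μs.
Total = 64.6 μs.

64.6 μs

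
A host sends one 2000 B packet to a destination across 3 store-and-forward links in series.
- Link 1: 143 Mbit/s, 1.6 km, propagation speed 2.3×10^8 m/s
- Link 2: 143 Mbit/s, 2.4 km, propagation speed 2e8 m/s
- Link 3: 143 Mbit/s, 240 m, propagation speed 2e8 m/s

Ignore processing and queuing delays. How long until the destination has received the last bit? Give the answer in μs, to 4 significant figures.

L = 2000 × 8 = 16000 bits.
Transmission delay per hop = L/R = 16000/143000000 = 111.888 μs; 3 hops → 335.664 μs.
Propagation delays (d/s per hop): 6.95652, 12, 1.2 μs; sum = 20.1565 μs.
End-to-end = 355.8 μs.

355.8 μs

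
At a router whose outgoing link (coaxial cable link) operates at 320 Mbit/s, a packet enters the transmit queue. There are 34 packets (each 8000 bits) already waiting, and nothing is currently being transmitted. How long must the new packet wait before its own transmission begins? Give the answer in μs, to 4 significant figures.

Each queued packet: L/R = 8000/320000000 = 25 μs.
34 queued → 850 μs.
Queuing delay = 850.0 μs.

850.0 μs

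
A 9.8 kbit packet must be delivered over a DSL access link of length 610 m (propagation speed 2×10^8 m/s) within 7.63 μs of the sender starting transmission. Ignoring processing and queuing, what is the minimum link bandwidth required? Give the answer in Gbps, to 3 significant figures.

Propagation delay = 610 / 200000000 = 3.05 μs.
Transmission budget = 7.63 − 3.05 = 4.58 μs.
R ≥ L / t_tx = 9800 bits / 4.58e-06 s = 2.14 Gbps.

2.14 Gbps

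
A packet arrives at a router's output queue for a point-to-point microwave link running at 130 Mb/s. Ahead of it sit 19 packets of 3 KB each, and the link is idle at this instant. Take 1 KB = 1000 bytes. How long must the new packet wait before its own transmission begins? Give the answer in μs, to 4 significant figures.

Each queued packet: L/R = 24000/130000000 = 184.615 μs.
19 queued → 3507.69 μs.
Queuing delay = 3508 μs.

3508 μs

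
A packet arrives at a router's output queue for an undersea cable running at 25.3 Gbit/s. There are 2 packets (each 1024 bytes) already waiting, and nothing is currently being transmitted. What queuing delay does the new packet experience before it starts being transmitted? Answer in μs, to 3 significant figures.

0.648 μs

Each queued packet: L/R = 8192/25300000000 = 0.323794 μs.
2 queued → 0.647589 μs.
Queuing delay = 0.648 μs.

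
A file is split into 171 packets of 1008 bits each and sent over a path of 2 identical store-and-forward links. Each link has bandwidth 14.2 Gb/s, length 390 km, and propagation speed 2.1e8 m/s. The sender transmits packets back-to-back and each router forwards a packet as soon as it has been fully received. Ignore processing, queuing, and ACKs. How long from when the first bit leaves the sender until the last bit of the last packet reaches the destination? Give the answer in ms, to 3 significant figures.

3.73 ms

Per-hop transmission t_tx = L/R = 1008/14200000000 = 7.09859e-05 ms.
Per-hop propagation t_prop = 390000/210000000 = 1.85714 ms.
Pipeline fill: first packet needs 2·t_tx to clear all hops; remaining 170 packets each add one t_tx.
Total = (2+171-1)·t_tx + 2·t_prop = 172·7.09859e-05 + 2·1.85714 = 3.73 ms.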